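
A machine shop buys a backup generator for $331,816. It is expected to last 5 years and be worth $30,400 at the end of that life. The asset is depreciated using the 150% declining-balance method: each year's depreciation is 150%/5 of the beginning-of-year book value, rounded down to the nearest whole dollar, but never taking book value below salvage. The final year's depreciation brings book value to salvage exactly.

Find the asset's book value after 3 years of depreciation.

$113,814

Depreciable base = $331,816 − $30,400 = $301,416.
Year 1: ⌊$331,816 × 150%/5⌋ = $99,544. Book value $232,272.
Year 2: ⌊$232,272 × 150%/5⌋ = $69,681. Book value $162,591.
Year 3: ⌊$162,591 × 150%/5⌋ = $48,777. Book value $113,814.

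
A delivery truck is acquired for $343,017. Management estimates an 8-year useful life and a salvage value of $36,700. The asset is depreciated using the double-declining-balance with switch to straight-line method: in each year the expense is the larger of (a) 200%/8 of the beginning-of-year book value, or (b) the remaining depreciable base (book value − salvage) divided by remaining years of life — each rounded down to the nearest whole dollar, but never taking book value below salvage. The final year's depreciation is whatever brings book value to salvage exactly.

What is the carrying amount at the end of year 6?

Depreciable base = $343,017 − $36,700 = $306,317.
Year 1: DB = ⌊$343,017 × 200%/8⌋ = $85,754; SL = ⌊$306,317/8⌋ = $38,289 → take DB $85,754. Book value $257,263.
Year 2: DB = ⌊$257,263 × 200%/8⌋ = $64,315; SL = ⌊$220,563/7⌋ = $31,509 → take DB $64,315. Book value $192,948.
Year 3: DB = ⌊$192,948 × 200%/8⌋ = $48,237; SL = ⌊$156,248/6⌋ = $26,041 → take DB $48,237. Book value $144,711.
Year 4: DB = ⌊$144,711 × 200%/8⌋ = $36,177; SL = ⌊$108,011/5⌋ = $21,602 → take DB $36,177. Book value $108,534.
Year 5: DB = ⌊$108,534 × 200%/8⌋ = $27,133; SL = ⌊$71,834/4⌋ = $17,958 → take DB $27,133. Book value $81,401.
Year 6: DB = ⌊$81,401 × 200%/8⌋ = $20,350; SL = ⌊$44,701/3⌋ = $14,900 → take DB $20,350. Book value $61,051.

$61,051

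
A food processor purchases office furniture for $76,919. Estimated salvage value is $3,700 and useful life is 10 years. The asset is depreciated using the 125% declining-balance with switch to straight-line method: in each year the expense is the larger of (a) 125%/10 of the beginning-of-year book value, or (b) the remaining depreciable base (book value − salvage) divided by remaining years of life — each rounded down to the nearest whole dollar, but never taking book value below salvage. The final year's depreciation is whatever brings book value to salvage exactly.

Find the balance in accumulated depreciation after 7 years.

$52,720

Depreciable base = $76,919 − $3,700 = $73,219.
Year 1: DB = ⌊$76,919 × 125%/10⌋ = $9,614; SL = ⌊$73,219/10⌋ = $7,321 → take DB $9,614. Book value $67,305.
Year 2: DB = ⌊$67,305 × 125%/10⌋ = $8,413; SL = ⌊$63,605/9⌋ = $7,067 → take DB $8,413. Book value $58,892.
Year 3: DB = ⌊$58,892 × 125%/10⌋ = $7,361; SL = ⌊$55,192/8⌋ = $6,899 → take DB $7,361. Book value $51,531.
Year 4: DB = ⌊$51,531 × 125%/10⌋ = $6,441; SL = ⌊$47,831/7⌋ = $6,833 → take SL $6,833. Book value $44,698.
Year 5: DB = ⌊$44,698 × 125%/10⌋ = $5,587; SL = ⌊$40,998/6⌋ = $6,833 → take SL $6,833. Book value $37,865.
Year 6: DB = ⌊$37,865 × 125%/10⌋ = $4,733; SL = ⌊$34,165/5⌋ = $6,833 → take SL $6,833. Book value $31,032.
Year 7: DB = ⌊$31,032 × 125%/10⌋ = $3,879; SL = ⌊$27,332/4⌋ = $6,833 → take SL $6,833. Book value $24,199.
Accumulated through year 7 = $76,919 − $24,199 = $52,720.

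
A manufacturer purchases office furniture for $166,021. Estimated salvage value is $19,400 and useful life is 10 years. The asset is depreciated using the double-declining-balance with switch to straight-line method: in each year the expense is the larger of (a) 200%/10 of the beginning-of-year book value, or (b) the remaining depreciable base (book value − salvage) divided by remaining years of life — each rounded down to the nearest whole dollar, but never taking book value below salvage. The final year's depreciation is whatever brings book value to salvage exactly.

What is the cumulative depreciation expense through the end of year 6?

$122,497

Depreciable base = $166,021 − $19,400 = $146,621.
Year 1: DB = ⌊$166,021 × 200%/10⌋ = $33,204; SL = ⌊$146,621/10⌋ = $14,662 → take DB $33,204. Book value $132,817.
Year 2: DB = ⌊$132,817 × 200%/10⌋ = $26,563; SL = ⌊$113,417/9⌋ = $12,601 → take DB $26,563. Book value $106,254.
Year 3: DB = ⌊$106,254 × 200%/10⌋ = $21,250; SL = ⌊$86,854/8⌋ = $10,856 → take DB $21,250. Book value $85,004.
Year 4: DB = ⌊$85,004 × 200%/10⌋ = $17,000; SL = ⌊$65,604/7⌋ = $9,372 → take DB $17,000. Book value $68,004.
Year 5: DB = ⌊$68,004 × 200%/10⌋ = $13,600; SL = ⌊$48,604/6⌋ = $8,100 → take DB $13,600. Book value $54,404.
Year 6: DB = ⌊$54,404 × 200%/10⌋ = $10,880; SL = ⌊$35,004/5⌋ = $7,000 → take DB $10,880. Book value $43,524.
Accumulated through year 6 = $166,021 − $43,524 = $122,497.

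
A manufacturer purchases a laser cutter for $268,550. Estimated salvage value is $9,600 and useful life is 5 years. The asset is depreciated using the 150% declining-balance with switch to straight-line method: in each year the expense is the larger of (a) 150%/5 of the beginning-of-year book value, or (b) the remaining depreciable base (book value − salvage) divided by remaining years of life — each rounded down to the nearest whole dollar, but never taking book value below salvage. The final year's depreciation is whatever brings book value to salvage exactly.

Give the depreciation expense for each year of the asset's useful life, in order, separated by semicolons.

$80,565; $56,395; $40,663; $40,663; $40,664

Depreciable base = $268,550 − $9,600 = $258,950.
Year 1: DB = ⌊$268,550 × 150%/5⌋ = $80,565; SL = ⌊$258,950/5⌋ = $51,790 → take DB $80,565. Book value $187,985.
Year 2: DB = ⌊$187,985 × 150%/5⌋ = $56,395; SL = ⌊$178,385/4⌋ = $44,596 → take DB $56,395. Book value $131,590.
Year 3: DB = ⌊$131,590 × 150%/5⌋ = $39,477; SL = ⌊$121,990/3⌋ = $40,663 → take SL $40,663. Book value $90,927.
Year 4: DB = ⌊$90,927 × 150%/5⌋ = $27,278; SL = ⌊$81,327/2⌋ = $40,663 → take SL $40,663. Book value $50,264.
Year 5 (final): $50,264 − $9,600 = $40,664. Book value $9,600.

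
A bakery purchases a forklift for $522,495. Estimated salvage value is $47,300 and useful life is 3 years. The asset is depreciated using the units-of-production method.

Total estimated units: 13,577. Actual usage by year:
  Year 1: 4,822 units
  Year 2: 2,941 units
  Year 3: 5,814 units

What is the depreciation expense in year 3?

Depreciable base = $522,495 − $47,300 = $475,195.
Rate = $475,195 / 13,577 units = $35 per unit.
Year 1: 4,822 × $35 = $168,770. Book value $353,725.
Year 2: 2,941 × $35 = $102,935. Book value $250,790.
Year 3: 5,814 × $35 = $203,490. Book value $47,300.

$203,490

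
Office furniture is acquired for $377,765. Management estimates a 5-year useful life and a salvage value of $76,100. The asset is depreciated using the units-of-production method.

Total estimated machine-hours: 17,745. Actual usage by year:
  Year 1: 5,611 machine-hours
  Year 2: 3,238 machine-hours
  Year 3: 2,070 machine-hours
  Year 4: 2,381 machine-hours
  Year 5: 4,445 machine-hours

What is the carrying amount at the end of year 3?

$192,142

Depreciable base = $377,765 − $76,100 = $301,665.
Rate = $301,665 / 17,745 machine-hours = $17 per machine-hour.
Year 1: 5,611 × $17 = $95,387. Book value $282,378.
Year 2: 3,238 × $17 = $55,046. Book value $227,332.
Year 3: 2,070 × $17 = $35,190. Book value $192,142.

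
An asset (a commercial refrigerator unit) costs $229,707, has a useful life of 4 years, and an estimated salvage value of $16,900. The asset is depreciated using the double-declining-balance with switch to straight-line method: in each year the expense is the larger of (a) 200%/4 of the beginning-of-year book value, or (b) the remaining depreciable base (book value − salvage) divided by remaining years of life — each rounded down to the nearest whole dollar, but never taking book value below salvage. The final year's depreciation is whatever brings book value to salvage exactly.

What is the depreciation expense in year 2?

$57,427

Depreciable base = $229,707 − $16,900 = $212,807.
Year 1: DB = ⌊$229,707 × 200%/4⌋ = $114,853; SL = ⌊$212,807/4⌋ = $53,201 → take DB $114,853. Book value $114,854.
Year 2: DB = ⌊$114,854 × 200%/4⌋ = $57,427; SL = ⌊$97,954/3⌋ = $32,651 → take DB $57,427. Book value $57,427.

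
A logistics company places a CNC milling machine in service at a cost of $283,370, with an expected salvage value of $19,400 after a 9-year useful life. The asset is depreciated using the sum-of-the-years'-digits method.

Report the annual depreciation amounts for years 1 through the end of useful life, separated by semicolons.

$52,794; $46,928; $41,062; $35,196; $29,330; $23,464; $17,598; $11,732; $5,866

Depreciable base = $283,370 − $19,400 = $263,970.
Sum of the years' digits = 9+8+7+6+5+4+3+2+1 = 45.
Year 1: $263,970 × 9/45 = $52,794. Book value $230,576.
Year 2: $263,970 × 8/45 = $46,928. Book value $183,648.
Year 3: $263,970 × 7/45 = $41,062. Book value $142,586.
Year 4: $263,970 × 6/45 = $35,196. Book value $107,390.
Year 5: $263,970 × 5/45 = $29,330. Book value $78,060.
Year 6: $263,970 × 4/45 = $23,464. Book value $54,596.
Year 7: $263,970 × 3/45 = $17,598. Book value $36,998.
Year 8: $263,970 × 2/45 = $11,732. Book value $25,266.
Year 9: $263,970 × 1/45 = $5,866. Book value $19,400.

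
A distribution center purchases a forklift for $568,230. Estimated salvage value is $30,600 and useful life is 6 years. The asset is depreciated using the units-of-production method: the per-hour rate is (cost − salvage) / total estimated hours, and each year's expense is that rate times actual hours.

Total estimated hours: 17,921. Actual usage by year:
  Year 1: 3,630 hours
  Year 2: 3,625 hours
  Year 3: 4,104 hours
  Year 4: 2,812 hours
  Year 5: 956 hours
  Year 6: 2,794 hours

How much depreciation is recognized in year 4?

Depreciable base = $568,230 − $30,600 = $537,630.
Rate = $537,630 / 17,921 hours = $30 per hour.
Year 1: 3,630 × $30 = $108,900. Book value $459,330.
Year 2: 3,625 × $30 = $108,750. Book value $350,580.
Year 3: 4,104 × $30 = $123,120. Book value $227,460.
Year 4: 2,812 × $30 = $84,360. Book value $143,100.

$84,360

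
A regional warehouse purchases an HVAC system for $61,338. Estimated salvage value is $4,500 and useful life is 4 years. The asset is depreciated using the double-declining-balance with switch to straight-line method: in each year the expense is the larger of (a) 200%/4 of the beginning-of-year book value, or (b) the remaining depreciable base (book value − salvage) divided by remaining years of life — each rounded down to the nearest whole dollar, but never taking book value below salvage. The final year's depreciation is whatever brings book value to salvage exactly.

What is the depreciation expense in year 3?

$7,667

Depreciable base = $61,338 − $4,500 = $56,838.
Year 1: DB = ⌊$61,338 × 200%/4⌋ = $30,669; SL = ⌊$56,838/4⌋ = $14,209 → take DB $30,669. Book value $30,669.
Year 2: DB = ⌊$30,669 × 200%/4⌋ = $15,334; SL = ⌊$26,169/3⌋ = $8,723 → take DB $15,334. Book value $15,335.
Year 3: DB = ⌊$15,335 × 200%/4⌋ = $7,667; SL = ⌊$10,835/2⌋ = $5,417 → take DB $7,667. Book value $7,668.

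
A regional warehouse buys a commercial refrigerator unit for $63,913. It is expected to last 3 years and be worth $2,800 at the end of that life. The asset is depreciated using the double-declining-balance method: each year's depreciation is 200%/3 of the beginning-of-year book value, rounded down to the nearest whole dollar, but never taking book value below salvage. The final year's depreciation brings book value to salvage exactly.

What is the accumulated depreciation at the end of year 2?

$56,811

Depreciable base = $63,913 − $2,800 = $61,113.
Year 1: ⌊$63,913 × 200%/3⌋ = $42,608. Book value $21,305.
Year 2: ⌊$21,305 × 200%/3⌋ = $14,203. Book value $7,102.
Accumulated through year 2 = $63,913 − $7,102 = $56,811.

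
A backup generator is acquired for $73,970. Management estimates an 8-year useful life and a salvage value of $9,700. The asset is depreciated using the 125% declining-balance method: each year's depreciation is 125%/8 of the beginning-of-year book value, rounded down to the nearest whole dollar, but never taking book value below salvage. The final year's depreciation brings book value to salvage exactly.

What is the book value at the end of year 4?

$37,491

Depreciable base = $73,970 − $9,700 = $64,270.
Year 1: ⌊$73,970 × 125%/8⌋ = $11,557. Book value $62,413.
Year 2: ⌊$62,413 × 125%/8⌋ = $9,752. Book value $52,661.
Year 3: ⌊$52,661 × 125%/8⌋ = $8,228. Book value $44,433.
Year 4: ⌊$44,433 × 125%/8⌋ = $6,942. Book value $37,491.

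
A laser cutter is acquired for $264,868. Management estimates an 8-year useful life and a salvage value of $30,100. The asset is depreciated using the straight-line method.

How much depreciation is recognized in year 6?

Depreciable base = $264,868 − $30,100 = $234,768.
Annual expense = $234,768 / 8 = $29,346.

$29,346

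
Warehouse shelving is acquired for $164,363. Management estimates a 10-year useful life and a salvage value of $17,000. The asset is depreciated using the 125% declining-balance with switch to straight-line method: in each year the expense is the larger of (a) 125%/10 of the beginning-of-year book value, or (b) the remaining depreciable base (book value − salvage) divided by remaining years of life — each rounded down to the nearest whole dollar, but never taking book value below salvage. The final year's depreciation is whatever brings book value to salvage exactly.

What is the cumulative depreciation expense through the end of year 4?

$68,015

Depreciable base = $164,363 − $17,000 = $147,363.
Year 1: DB = ⌊$164,363 × 125%/10⌋ = $20,545; SL = ⌊$147,363/10⌋ = $14,736 → take DB $20,545. Book value $143,818.
Year 2: DB = ⌊$143,818 × 125%/10⌋ = $17,977; SL = ⌊$126,818/9⌋ = $14,090 → take DB $17,977. Book value $125,841.
Year 3: DB = ⌊$125,841 × 125%/10⌋ = $15,730; SL = ⌊$108,841/8⌋ = $13,605 → take DB $15,730. Book value $110,111.
Year 4: DB = ⌊$110,111 × 125%/10⌋ = $13,763; SL = ⌊$93,111/7⌋ = $13,301 → take DB $13,763. Book value $96,348.
Accumulated through year 4 = $164,363 − $96,348 = $68,015.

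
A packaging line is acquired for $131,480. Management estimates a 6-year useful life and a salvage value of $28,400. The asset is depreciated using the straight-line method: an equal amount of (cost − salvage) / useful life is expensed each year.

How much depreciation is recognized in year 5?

Depreciable base = $131,480 − $28,400 = $103,080.
Annual expense = $103,080 / 6 = $17,180.

$17,180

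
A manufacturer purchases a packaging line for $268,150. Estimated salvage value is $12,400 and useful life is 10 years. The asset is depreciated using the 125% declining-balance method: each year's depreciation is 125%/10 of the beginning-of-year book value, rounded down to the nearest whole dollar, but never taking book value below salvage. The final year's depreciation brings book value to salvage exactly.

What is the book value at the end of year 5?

Depreciable base = $268,150 − $12,400 = $255,750.
Year 1: ⌊$268,150 × 125%/10⌋ = $33,518. Book value $234,632.
Year 2: ⌊$234,632 × 125%/10⌋ = $29,329. Book value $205,303.
Year 3: ⌊$205,303 × 125%/10⌋ = $25,662. Book value $179,641.
Year 4: ⌊$179,641 × 125%/10⌋ = $22,455. Book value $157,186.
Year 5: ⌊$157,186 × 125%/10⌋ = $19,648. Book value $137,538.

$137,538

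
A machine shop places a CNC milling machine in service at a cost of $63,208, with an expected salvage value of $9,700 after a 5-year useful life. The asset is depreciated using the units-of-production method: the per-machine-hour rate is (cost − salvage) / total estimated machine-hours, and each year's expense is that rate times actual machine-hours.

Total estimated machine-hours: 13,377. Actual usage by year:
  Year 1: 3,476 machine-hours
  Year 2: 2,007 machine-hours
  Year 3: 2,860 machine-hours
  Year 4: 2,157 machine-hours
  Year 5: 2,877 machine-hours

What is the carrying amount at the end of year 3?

Depreciable base = $63,208 − $9,700 = $53,508.
Rate = $53,508 / 13,377 machine-hours = $4 per machine-hour.
Year 1: 3,476 × $4 = $13,904. Book value $49,304.
Year 2: 2,007 × $4 = $8,028. Book value $41,276.
Year 3: 2,860 × $4 = $11,440. Book value $29,836.

$29,836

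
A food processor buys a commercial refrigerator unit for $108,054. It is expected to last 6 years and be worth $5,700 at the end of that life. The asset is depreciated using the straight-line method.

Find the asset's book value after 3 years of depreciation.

Depreciable base = $108,054 − $5,700 = $102,354.
Annual expense = $102,354 / 6 = $17,059.
End of year 1: book value $90,995.
End of year 2: book value $73,936.
End of year 3: book value $56,877.

$56,877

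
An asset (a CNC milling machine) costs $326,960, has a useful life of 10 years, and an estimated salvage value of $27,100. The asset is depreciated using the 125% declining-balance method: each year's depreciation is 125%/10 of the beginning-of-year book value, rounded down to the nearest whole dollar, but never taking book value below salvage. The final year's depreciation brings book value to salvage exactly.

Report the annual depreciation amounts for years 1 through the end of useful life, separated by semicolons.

$40,870; $35,761; $31,291; $27,379; $23,957; $20,962; $18,342; $16,049; $14,043; $71,206

Depreciable base = $326,960 − $27,100 = $299,860.
Year 1: ⌊$326,960 × 125%/10⌋ = $40,870. Book value $286,090.
Year 2: ⌊$286,090 × 125%/10⌋ = $35,761. Book value $250,329.
Year 3: ⌊$250,329 × 125%/10⌋ = $31,291. Book value $219,038.
Year 4: ⌊$219,038 × 125%/10⌋ = $27,379. Book value $191,659.
Year 5: ⌊$191,659 × 125%/10⌋ = $23,957. Book value $167,702.
Year 6: ⌊$167,702 × 125%/10⌋ = $20,962. Book value $146,740.
Year 7: ⌊$146,740 × 125%/10⌋ = $18,342. Book value $128,398.
Year 8: ⌊$128,398 × 125%/10⌋ = $16,049. Book value $112,349.
Year 9: ⌊$112,349 × 125%/10⌋ = $14,043. Book value $98,306.
Year 10 (final): $98,306 − $27,100 = $71,206. Book value $27,100.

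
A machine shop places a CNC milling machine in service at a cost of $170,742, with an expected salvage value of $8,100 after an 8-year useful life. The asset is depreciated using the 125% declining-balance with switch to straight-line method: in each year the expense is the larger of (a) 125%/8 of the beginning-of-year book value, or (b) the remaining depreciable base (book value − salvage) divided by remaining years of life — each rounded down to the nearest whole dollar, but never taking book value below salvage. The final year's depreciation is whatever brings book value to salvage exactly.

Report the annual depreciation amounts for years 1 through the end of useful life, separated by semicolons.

$26,678; $22,510; $18,992; $18,892; $18,892; $18,892; $18,893; $18,893

Depreciable base = $170,742 − $8,100 = $162,642.
Year 1: DB = ⌊$170,742 × 125%/8⌋ = $26,678; SL = ⌊$162,642/8⌋ = $20,330 → take DB $26,678. Book value $144,064.
Year 2: DB = ⌊$144,064 × 125%/8⌋ = $22,510; SL = ⌊$135,964/7⌋ = $19,423 → take DB $22,510. Book value $121,554.
Year 3: DB = ⌊$121,554 × 125%/8⌋ = $18,992; SL = ⌊$113,454/6⌋ = $18,909 → take DB $18,992. Book value $102,562.
Year 4: DB = ⌊$102,562 × 125%/8⌋ = $16,025; SL = ⌊$94,462/5⌋ = $18,892 → take SL $18,892. Book value $83,670.
Year 5: DB = ⌊$83,670 × 125%/8⌋ = $13,073; SL = ⌊$75,570/4⌋ = $18,892 → take SL $18,892. Book value $64,778.
Year 6: DB = ⌊$64,778 × 125%/8⌋ = $10,121; SL = ⌊$56,678/3⌋ = $18,892 → take SL $18,892. Book value $45,886.
Year 7: DB = ⌊$45,886 × 125%/8⌋ = $7,169; SL = ⌊$37,786/2⌋ = $18,893 → take SL $18,893. Book value $26,993.
Year 8 (final): $26,993 − $8,100 = $18,893. Book value $8,100.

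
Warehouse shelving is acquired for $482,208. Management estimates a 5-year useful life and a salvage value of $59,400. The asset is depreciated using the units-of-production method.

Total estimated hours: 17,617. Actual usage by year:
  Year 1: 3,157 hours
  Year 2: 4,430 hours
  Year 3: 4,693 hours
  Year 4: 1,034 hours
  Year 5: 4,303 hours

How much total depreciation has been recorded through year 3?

Depreciable base = $482,208 − $59,400 = $422,808.
Rate = $422,808 / 17,617 hours = $24 per hour.
Year 1: 3,157 × $24 = $75,768. Book value $406,440.
Year 2: 4,430 × $24 = $106,320. Book value $300,120.
Year 3: 4,693 × $24 = $112,632. Book value $187,488.
Accumulated through year 3 = $482,208 − $187,488 = $294,720.

$294,720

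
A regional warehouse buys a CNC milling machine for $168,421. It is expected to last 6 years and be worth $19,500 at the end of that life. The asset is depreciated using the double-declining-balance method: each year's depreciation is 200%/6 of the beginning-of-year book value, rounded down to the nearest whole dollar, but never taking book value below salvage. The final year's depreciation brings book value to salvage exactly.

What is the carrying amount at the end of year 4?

Depreciable base = $168,421 − $19,500 = $148,921.
Year 1: ⌊$168,421 × 200%/6⌋ = $56,140. Book value $112,281.
Year 2: ⌊$112,281 × 200%/6⌋ = $37,427. Book value $74,854.
Year 3: ⌊$74,854 × 200%/6⌋ = $24,951. Book value $49,903.
Year 4: ⌊$49,903 × 200%/6⌋ = $16,634. Book value $33,269.

$33,269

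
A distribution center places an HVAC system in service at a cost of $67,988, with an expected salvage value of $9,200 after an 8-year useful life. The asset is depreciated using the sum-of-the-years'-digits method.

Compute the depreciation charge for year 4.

$8,165

Depreciable base = $67,988 − $9,200 = $58,788.
Sum of the years' digits = 8+7+6+5+4+3+2+1 = 36.
Year 1: $58,788 × 8/36 = $13,064. Book value $54,924.
Year 2: $58,788 × 7/36 = $11,431. Book value $43,493.
Year 3: $58,788 × 6/36 = $9,798. Book value $33,695.
Year 4: $58,788 × 5/36 = $8,165. Book value $25,530.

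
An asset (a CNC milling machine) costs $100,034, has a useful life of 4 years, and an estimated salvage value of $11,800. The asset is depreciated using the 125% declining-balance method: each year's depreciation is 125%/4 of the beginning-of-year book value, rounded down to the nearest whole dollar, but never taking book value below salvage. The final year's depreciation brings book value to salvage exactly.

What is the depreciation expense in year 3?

Depreciable base = $100,034 − $11,800 = $88,234.
Year 1: ⌊$100,034 × 125%/4⌋ = $31,260. Book value $68,774.
Year 2: ⌊$68,774 × 125%/4⌋ = $21,491. Book value $47,283.
Year 3: ⌊$47,283 × 125%/4⌋ = $14,775. Book value $32,508.

$14,775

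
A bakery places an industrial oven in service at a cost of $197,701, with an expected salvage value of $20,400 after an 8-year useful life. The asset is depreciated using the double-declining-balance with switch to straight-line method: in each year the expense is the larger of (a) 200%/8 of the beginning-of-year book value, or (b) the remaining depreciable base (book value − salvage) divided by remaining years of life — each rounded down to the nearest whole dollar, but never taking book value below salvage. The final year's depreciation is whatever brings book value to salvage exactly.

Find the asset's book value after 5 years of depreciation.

$46,917

Depreciable base = $197,701 − $20,400 = $177,301.
Year 1: DB = ⌊$197,701 × 200%/8⌋ = $49,425; SL = ⌊$177,301/8⌋ = $22,162 → take DB $49,425. Book value $148,276.
Year 2: DB = ⌊$148,276 × 200%/8⌋ = $37,069; SL = ⌊$127,876/7⌋ = $18,268 → take DB $37,069. Book value $111,207.
Year 3: DB = ⌊$111,207 × 200%/8⌋ = $27,801; SL = ⌊$90,807/6⌋ = $15,134 → take DB $27,801. Book value $83,406.
Year 4: DB = ⌊$83,406 × 200%/8⌋ = $20,851; SL = ⌊$63,006/5⌋ = $12,601 → take DB $20,851. Book value $62,555.
Year 5: DB = ⌊$62,555 × 200%/8⌋ = $15,638; SL = ⌊$42,155/4⌋ = $10,538 → take DB $15,638. Book value $46,917.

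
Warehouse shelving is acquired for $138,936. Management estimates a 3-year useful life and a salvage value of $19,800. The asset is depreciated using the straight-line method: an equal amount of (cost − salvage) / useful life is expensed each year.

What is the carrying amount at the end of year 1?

Depreciable base = $138,936 − $19,800 = $119,136.
Annual expense = $119,136 / 3 = $39,712.
End of year 1: book value $99,224.

$99,224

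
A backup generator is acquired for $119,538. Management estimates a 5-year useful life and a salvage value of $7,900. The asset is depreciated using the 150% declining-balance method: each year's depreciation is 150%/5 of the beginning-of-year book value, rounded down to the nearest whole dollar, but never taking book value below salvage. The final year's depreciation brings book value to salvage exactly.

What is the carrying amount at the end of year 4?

$28,702

Depreciable base = $119,538 − $7,900 = $111,638.
Year 1: ⌊$119,538 × 150%/5⌋ = $35,861. Book value $83,677.
Year 2: ⌊$83,677 × 150%/5⌋ = $25,103. Book value $58,574.
Year 3: ⌊$58,574 × 150%/5⌋ = $17,572. Book value $41,002.
Year 4: ⌊$41,002 × 150%/5⌋ = $12,300. Book value $28,702.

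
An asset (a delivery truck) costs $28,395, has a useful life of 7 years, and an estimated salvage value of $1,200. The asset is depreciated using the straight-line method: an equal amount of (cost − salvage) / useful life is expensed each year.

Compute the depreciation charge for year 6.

$3,885

Depreciable base = $28,395 − $1,200 = $27,195.
Annual expense = $27,195 / 7 = $3,885.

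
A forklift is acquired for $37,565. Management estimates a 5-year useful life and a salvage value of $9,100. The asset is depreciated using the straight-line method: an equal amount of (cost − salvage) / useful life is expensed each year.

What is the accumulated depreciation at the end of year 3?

$17,079

Depreciable base = $37,565 − $9,100 = $28,465.
Annual expense = $28,465 / 5 = $5,693.
End of year 1: book value $31,872.
End of year 2: book value $26,179.
End of year 3: book value $20,486.
Accumulated through year 3 = $37,565 − $20,486 = $17,079.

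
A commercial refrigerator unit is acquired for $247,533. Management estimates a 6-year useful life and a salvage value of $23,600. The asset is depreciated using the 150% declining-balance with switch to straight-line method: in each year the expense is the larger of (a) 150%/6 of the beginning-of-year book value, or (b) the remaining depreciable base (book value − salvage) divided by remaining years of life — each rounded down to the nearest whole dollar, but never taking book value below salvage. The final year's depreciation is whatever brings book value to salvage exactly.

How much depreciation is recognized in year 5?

$26,943

Depreciable base = $247,533 − $23,600 = $223,933.
Year 1: DB = ⌊$247,533 × 150%/6⌋ = $61,883; SL = ⌊$223,933/6⌋ = $37,322 → take DB $61,883. Book value $185,650.
Year 2: DB = ⌊$185,650 × 150%/6⌋ = $46,412; SL = ⌊$162,050/5⌋ = $32,410 → take DB $46,412. Book value $139,238.
Year 3: DB = ⌊$139,238 × 150%/6⌋ = $34,809; SL = ⌊$115,638/4⌋ = $28,909 → take DB $34,809. Book value $104,429.
Year 4: DB = ⌊$104,429 × 150%/6⌋ = $26,107; SL = ⌊$80,829/3⌋ = $26,943 → take SL $26,943. Book value $77,486.
Year 5: DB = ⌊$77,486 × 150%/6⌋ = $19,371; SL = ⌊$53,886/2⌋ = $26,943 → take SL $26,943. Book value $50,543.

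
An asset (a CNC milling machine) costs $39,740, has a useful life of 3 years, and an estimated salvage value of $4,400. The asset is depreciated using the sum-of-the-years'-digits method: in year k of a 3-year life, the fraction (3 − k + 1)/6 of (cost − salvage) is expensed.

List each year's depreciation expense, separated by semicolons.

$17,670; $11,780; $5,890

Depreciable base = $39,740 − $4,400 = $35,340.
Sum of the years' digits = 3+2+1 = 6.
Year 1: $35,340 × 3/6 = $17,670. Book value $22,070.
Year 2: $35,340 × 2/6 = $11,780. Book value $10,290.
Year 3: $35,340 × 1/6 = $5,890. Book value $4,400.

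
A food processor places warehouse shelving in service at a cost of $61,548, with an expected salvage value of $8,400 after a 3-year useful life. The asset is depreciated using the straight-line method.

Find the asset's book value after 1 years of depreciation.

Depreciable base = $61,548 − $8,400 = $53,148.
Annual expense = $53,148 / 3 = $17,716.
End of year 1: book value $43,832.

$43,832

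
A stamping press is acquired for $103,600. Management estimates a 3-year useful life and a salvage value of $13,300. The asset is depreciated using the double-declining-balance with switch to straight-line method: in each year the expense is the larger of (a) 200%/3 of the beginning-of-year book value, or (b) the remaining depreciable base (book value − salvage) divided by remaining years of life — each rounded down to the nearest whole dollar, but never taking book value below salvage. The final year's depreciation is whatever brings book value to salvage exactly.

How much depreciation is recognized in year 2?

Depreciable base = $103,600 − $13,300 = $90,300.
Year 1: DB = ⌊$103,600 × 200%/3⌋ = $69,066; SL = ⌊$90,300/3⌋ = $30,100 → take DB $69,066. Book value $34,534.
Year 2: DB = ⌊$34,534 × 200%/3⌋ = $23,022; SL = ⌊$21,234/2⌋ = $10,617 → take DB $23,022, capped at $21,234. Book value $13,300.

$21,234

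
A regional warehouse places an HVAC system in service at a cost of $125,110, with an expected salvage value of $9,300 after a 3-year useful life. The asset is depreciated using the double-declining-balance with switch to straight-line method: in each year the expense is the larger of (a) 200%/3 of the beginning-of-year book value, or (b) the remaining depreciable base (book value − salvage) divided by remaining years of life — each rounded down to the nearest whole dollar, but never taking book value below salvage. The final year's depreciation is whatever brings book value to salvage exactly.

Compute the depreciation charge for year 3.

$4,602

Depreciable base = $125,110 − $9,300 = $115,810.
Year 1: DB = ⌊$125,110 × 200%/3⌋ = $83,406; SL = ⌊$115,810/3⌋ = $38,603 → take DB $83,406. Book value $41,704.
Year 2: DB = ⌊$41,704 × 200%/3⌋ = $27,802; SL = ⌊$32,404/2⌋ = $16,202 → take DB $27,802. Book value $13,902.
Year 3 (final): $13,902 − $9,300 = $4,602. Book value $9,300.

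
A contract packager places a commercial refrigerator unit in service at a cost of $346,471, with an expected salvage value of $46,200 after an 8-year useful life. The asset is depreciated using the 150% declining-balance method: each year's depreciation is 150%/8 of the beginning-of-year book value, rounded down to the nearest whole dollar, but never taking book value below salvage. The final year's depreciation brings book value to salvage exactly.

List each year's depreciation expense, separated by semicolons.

$64,963; $52,782; $42,886; $34,845; $28,311; $23,003; $18,690; $34,791

Depreciable base = $346,471 − $46,200 = $300,271.
Year 1: ⌊$346,471 × 150%/8⌋ = $64,963. Book value $281,508.
Year 2: ⌊$281,508 × 150%/8⌋ = $52,782. Book value $228,726.
Year 3: ⌊$228,726 × 150%/8⌋ = $42,886. Book value $185,840.
Year 4: ⌊$185,840 × 150%/8⌋ = $34,845. Book value $150,995.
Year 5: ⌊$150,995 × 150%/8⌋ = $28,311. Book value $122,684.
Year 6: ⌊$122,684 × 150%/8⌋ = $23,003. Book value $99,681.
Year 7: ⌊$99,681 × 150%/8⌋ = $18,690. Book value $80,991.
Year 8 (final): $80,991 − $46,200 = $34,791. Book value $46,200.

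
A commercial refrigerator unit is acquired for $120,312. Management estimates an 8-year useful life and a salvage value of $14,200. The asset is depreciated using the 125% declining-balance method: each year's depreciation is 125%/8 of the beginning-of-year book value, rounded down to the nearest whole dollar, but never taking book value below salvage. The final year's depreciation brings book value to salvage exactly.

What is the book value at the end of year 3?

Depreciable base = $120,312 − $14,200 = $106,112.
Year 1: ⌊$120,312 × 125%/8⌋ = $18,798. Book value $101,514.
Year 2: ⌊$101,514 × 125%/8⌋ = $15,861. Book value $85,653.
Year 3: ⌊$85,653 × 125%/8⌋ = $13,383. Book value $72,270.

$72,270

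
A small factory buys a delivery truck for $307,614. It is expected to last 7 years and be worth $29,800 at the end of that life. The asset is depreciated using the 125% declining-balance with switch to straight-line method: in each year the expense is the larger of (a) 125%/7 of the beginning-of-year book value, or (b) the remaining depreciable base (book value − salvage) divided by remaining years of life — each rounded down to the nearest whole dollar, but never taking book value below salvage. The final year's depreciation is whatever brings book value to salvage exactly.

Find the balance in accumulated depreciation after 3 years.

Depreciable base = $307,614 − $29,800 = $277,814.
Year 1: DB = ⌊$307,614 × 125%/7⌋ = $54,931; SL = ⌊$277,814/7⌋ = $39,687 → take DB $54,931. Book value $252,683.
Year 2: DB = ⌊$252,683 × 125%/7⌋ = $45,121; SL = ⌊$222,883/6⌋ = $37,147 → take DB $45,121. Book value $207,562.
Year 3: DB = ⌊$207,562 × 125%/7⌋ = $37,064; SL = ⌊$177,762/5⌋ = $35,552 → take DB $37,064. Book value $170,498.
Accumulated through year 3 = $307,614 − $170,498 = $137,116.

$137,116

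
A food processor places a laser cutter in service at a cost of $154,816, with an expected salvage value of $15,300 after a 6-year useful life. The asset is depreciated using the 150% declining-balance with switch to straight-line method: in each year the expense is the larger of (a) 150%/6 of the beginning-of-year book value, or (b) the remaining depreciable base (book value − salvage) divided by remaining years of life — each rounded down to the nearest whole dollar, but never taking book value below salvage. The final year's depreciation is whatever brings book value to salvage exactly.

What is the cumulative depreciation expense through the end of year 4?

Depreciable base = $154,816 − $15,300 = $139,516.
Year 1: DB = ⌊$154,816 × 150%/6⌋ = $38,704; SL = ⌊$139,516/6⌋ = $23,252 → take DB $38,704. Book value $116,112.
Year 2: DB = ⌊$116,112 × 150%/6⌋ = $29,028; SL = ⌊$100,812/5⌋ = $20,162 → take DB $29,028. Book value $87,084.
Year 3: DB = ⌊$87,084 × 150%/6⌋ = $21,771; SL = ⌊$71,784/4⌋ = $17,946 → take DB $21,771. Book value $65,313.
Year 4: DB = ⌊$65,313 × 150%/6⌋ = $16,328; SL = ⌊$50,013/3⌋ = $16,671 → take SL $16,671. Book value $48,642.
Accumulated through year 4 = $154,816 − $48,642 = $106,174.

$106,174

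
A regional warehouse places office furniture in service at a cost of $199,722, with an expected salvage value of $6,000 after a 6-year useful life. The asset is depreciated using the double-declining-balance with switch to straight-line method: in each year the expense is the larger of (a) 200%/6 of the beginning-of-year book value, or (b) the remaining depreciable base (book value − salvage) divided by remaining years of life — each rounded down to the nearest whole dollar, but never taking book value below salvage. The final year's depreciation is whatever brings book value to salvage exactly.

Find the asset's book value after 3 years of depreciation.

Depreciable base = $199,722 − $6,000 = $193,722.
Year 1: DB = ⌊$199,722 × 200%/6⌋ = $66,574; SL = ⌊$193,722/6⌋ = $32,287 → take DB $66,574. Book value $133,148.
Year 2: DB = ⌊$133,148 × 200%/6⌋ = $44,382; SL = ⌊$127,148/5⌋ = $25,429 → take DB $44,382. Book value $88,766.
Year 3: DB = ⌊$88,766 × 200%/6⌋ = $29,588; SL = ⌊$82,766/4⌋ = $20,691 → take DB $29,588. Book value $59,178.

$59,178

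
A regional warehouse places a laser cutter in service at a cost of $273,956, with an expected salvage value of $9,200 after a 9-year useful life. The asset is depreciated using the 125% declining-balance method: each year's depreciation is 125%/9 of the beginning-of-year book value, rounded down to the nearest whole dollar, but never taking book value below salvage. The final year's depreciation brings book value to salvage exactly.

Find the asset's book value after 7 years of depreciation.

Depreciable base = $273,956 − $9,200 = $264,756.
Year 1: ⌊$273,956 × 125%/9⌋ = $38,049. Book value $235,907.
Year 2: ⌊$235,907 × 125%/9⌋ = $32,764. Book value $203,143.
Year 3: ⌊$203,143 × 125%/9⌋ = $28,214. Book value $174,929.
Year 4: ⌊$174,929 × 125%/9⌋ = $24,295. Book value $150,634.
Year 5: ⌊$150,634 × 125%/9⌋ = $20,921. Book value $129,713.
Year 6: ⌊$129,713 × 125%/9⌋ = $18,015. Book value $111,698.
Year 7: ⌊$111,698 × 125%/9⌋ = $15,513. Book value $96,185.

$96,185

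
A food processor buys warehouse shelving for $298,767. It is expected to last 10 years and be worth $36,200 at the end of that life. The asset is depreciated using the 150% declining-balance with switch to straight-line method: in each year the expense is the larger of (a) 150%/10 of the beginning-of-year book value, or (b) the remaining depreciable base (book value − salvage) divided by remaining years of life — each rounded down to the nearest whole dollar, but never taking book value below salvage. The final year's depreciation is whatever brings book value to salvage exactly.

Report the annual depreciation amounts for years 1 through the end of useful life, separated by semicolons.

Depreciable base = $298,767 − $36,200 = $262,567.
Year 1: DB = ⌊$298,767 × 150%/10⌋ = $44,815; SL = ⌊$262,567/10⌋ = $26,256 → take DB $44,815. Book value $253,952.
Year 2: DB = ⌊$253,952 × 150%/10⌋ = $38,092; SL = ⌊$217,752/9⌋ = $24,194 → take DB $38,092. Book value $215,860.
Year 3: DB = ⌊$215,860 × 150%/10⌋ = $32,379; SL = ⌊$179,660/8⌋ = $22,457 → take DB $32,379. Book value $183,481.
Year 4: DB = ⌊$183,481 × 150%/10⌋ = $27,522; SL = ⌊$147,281/7⌋ = $21,040 → take DB $27,522. Book value $155,959.
Year 5: DB = ⌊$155,959 × 150%/10⌋ = $23,393; SL = ⌊$119,759/6⌋ = $19,959 → take DB $23,393. Book value $132,566.
Year 6: DB = ⌊$132,566 × 150%/10⌋ = $19,884; SL = ⌊$96,366/5⌋ = $19,273 → take DB $19,884. Book value $112,682.
Year 7: DB = ⌊$112,682 × 150%/10⌋ = $16,902; SL = ⌊$76,482/4⌋ = $19,120 → take SL $19,120. Book value $93,562.
Year 8: DB = ⌊$93,562 × 150%/10⌋ = $14,034; SL = ⌊$57,362/3⌋ = $19,120 → take SL $19,120. Book value $74,442.
Year 9: DB = ⌊$74,442 × 150%/10⌋ = $11,166; SL = ⌊$38,242/2⌋ = $19,121 → take SL $19,121. Book value $55,321.
Year 10 (final): $55,321 − $36,200 = $19,121. Book value $36,200.

$44,815; $38,092; $32,379; $27,522; $23,393; $19,884; $19,120; $19,120; $19,121; $19,121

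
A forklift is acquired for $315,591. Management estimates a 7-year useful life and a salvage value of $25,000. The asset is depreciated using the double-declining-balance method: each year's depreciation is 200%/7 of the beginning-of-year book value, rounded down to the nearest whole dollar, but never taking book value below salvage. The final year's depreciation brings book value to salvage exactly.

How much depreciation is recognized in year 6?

Depreciable base = $315,591 − $25,000 = $290,591.
Year 1: ⌊$315,591 × 200%/7⌋ = $90,168. Book value $225,423.
Year 2: ⌊$225,423 × 200%/7⌋ = $64,406. Book value $161,017.
Year 3: ⌊$161,017 × 200%/7⌋ = $46,004. Book value $115,013.
Year 4: ⌊$115,013 × 200%/7⌋ = $32,860. Book value $82,153.
Year 5: ⌊$82,153 × 200%/7⌋ = $23,472. Book value $58,681.
Year 6: ⌊$58,681 × 200%/7⌋ = $16,766. Book value $41,915.

$16,766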